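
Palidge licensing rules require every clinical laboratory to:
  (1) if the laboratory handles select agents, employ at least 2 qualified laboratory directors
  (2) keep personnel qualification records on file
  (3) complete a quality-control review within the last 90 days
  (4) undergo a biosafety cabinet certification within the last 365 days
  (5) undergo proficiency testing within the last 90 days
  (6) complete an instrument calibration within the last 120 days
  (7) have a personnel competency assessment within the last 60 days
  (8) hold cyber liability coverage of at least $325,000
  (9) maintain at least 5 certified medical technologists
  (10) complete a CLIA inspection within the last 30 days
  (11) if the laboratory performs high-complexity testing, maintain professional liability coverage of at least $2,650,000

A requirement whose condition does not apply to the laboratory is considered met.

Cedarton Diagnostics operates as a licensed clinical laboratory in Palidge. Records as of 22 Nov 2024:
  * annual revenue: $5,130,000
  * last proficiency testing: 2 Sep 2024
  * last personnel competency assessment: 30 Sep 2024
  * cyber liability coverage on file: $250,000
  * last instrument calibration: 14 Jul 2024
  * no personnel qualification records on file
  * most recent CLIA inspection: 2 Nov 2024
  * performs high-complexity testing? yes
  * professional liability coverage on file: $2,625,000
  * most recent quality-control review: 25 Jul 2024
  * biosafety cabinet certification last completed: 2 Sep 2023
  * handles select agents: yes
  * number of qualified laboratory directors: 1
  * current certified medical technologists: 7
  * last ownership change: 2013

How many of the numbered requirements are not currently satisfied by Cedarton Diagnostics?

7

1. condition 'handles select agents' holds; qualified laboratory directors 1 < 2 → not met
2. personnel qualification records absent → not met
3. quality-control review 120 days ago vs limit 90 → not met
4. biosafety cabinet certification 447 days ago vs limit 365 → not met
5. proficiency testing 81 days ago vs limit 90 → met
6. instrument calibration 131 days ago vs limit 120 → not met
7. personnel competency assessment 53 days ago vs limit 60 → met
8. cyber liability coverage $250,000 < $325,000 → not met
9. certified medical technologists 7 ≥ 5 → met
10. CLIA inspection 20 days ago vs limit 30 → met
11. condition 'performs high-complexity testing' holds; professional liability coverage $2,625,000 < $2,650,000 → not met
Not met: 7 of 11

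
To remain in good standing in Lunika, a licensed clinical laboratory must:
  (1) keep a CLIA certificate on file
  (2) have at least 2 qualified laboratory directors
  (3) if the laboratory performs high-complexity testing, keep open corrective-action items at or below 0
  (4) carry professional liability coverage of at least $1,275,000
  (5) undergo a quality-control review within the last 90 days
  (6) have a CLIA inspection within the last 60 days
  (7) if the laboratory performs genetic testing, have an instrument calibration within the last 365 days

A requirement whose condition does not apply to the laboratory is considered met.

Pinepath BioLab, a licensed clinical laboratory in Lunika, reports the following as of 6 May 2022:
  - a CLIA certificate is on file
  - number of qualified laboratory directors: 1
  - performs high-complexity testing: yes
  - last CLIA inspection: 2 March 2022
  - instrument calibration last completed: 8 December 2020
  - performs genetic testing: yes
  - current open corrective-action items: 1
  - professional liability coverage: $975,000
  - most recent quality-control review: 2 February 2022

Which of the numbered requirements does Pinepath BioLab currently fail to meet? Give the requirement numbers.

1. CLIA certificate present → met
2. qualified laboratory directors 1 < 2 → not met
3. condition 'performs high-complexity testing' holds; open corrective-action items 1 > 0 → not met
4. professional liability coverage $975,000 < $1,275,000 → not met
5. quality-control review 93 days ago vs limit 90 → not met
6. CLIA inspection 65 days ago vs limit 60 → not met
7. condition 'performs genetic testing' holds; instrument calibration 514 days ago vs limit 365 → not met
Not met: 2, 3, 4, 5, 6, 7

2, 3, 4, 5, 6, 7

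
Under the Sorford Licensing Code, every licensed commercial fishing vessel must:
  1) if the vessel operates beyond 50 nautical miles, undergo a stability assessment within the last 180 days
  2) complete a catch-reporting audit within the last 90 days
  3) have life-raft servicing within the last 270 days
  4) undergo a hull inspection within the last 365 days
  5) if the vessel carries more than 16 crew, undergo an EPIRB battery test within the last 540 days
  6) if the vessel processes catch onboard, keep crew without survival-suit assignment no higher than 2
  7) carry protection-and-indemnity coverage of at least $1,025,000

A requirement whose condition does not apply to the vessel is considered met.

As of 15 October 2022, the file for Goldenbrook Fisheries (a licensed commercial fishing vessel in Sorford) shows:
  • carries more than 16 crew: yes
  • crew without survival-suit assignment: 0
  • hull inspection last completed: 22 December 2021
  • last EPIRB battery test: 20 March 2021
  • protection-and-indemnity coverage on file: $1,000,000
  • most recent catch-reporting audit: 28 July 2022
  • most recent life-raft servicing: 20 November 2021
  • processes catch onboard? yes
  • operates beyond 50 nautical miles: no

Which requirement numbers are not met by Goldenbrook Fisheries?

1. condition 'operates beyond 50 nautical miles' does not hold → requirement n/a → met
2. catch-reporting audit 79 days ago vs limit 90 → met
3. life-raft servicing 329 days ago vs limit 270 → not met
4. hull inspection 297 days ago vs limit 365 → met
5. condition 'carries more than 16 crew' holds; EPIRB battery test 574 days ago vs limit 540 → not met
6. condition 'processes catch onboard' holds; crew without survival-suit assignment 0 ≤ 2 → met
7. protection-and-indemnity coverage $1,000,000 < $1,025,000 → not met
Not met: 3, 5, 7

3, 5, 7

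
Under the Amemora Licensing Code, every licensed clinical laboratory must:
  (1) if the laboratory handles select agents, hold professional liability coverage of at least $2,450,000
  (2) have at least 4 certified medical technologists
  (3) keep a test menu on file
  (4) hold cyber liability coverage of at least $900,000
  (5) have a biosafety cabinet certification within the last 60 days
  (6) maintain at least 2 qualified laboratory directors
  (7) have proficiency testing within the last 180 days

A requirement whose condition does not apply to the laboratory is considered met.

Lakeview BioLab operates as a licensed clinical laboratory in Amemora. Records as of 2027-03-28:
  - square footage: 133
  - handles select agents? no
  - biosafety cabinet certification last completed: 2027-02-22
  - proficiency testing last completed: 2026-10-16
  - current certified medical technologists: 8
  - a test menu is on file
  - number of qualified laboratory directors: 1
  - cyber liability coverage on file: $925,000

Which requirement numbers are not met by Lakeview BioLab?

1. condition 'handles select agents' does not hold → requirement n/a → met
2. certified medical technologists 8 ≥ 4 → met
3. test menu present → met
4. cyber liability coverage $925,000 ≥ $900,000 → met
5. biosafety cabinet certification 34 days ago vs limit 60 → met
6. qualified laboratory directors 1 < 2 → not met
7. proficiency testing 163 days ago vs limit 180 → met
Not met: 6

6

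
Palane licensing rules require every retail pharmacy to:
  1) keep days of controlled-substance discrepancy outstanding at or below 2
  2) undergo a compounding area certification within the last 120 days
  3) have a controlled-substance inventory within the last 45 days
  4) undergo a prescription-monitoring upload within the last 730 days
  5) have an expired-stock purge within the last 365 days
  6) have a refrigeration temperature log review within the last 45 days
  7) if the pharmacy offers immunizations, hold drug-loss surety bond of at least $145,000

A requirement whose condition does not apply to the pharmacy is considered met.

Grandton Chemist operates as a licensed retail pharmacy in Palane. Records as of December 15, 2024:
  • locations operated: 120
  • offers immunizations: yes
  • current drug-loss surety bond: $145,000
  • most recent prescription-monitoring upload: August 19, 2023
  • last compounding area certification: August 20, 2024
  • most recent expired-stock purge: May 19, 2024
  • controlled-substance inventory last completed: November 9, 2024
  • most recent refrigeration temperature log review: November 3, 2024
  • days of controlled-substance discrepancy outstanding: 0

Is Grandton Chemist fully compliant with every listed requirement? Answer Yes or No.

1. days of controlled-substance discrepancy outstanding 0 ≤ 2 → met
2. compounding area certification 117 days ago vs limit 120 → met
3. controlled-substance inventory 36 days ago vs limit 45 → met
4. prescription-monitoring upload 484 days ago vs limit 730 → met
5. expired-stock purge 210 days ago vs limit 365 → met
6. refrigeration temperature log review 42 days ago vs limit 45 → met
7. condition 'offers immunizations' holds; drug-loss surety bond $145,000 ≥ $145,000 → met
All met.

Yes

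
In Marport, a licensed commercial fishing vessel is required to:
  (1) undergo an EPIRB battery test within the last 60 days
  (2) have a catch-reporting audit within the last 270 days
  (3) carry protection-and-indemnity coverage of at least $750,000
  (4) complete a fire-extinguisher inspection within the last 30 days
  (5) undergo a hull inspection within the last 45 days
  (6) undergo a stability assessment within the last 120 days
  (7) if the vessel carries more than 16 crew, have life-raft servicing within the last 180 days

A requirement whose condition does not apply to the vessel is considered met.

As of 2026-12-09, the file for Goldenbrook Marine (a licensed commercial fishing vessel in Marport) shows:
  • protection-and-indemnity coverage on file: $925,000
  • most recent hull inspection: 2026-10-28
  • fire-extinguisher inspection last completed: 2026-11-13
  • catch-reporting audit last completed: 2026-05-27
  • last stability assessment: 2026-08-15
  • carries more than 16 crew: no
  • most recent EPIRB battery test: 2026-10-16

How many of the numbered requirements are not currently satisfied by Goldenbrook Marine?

0

1. EPIRB battery test 54 days ago vs limit 60 → met
2. catch-reporting audit 196 days ago vs limit 270 → met
3. protection-and-indemnity coverage $925,000 ≥ $750,000 → met
4. fire-extinguisher inspection 26 days ago vs limit 30 → met
5. hull inspection 42 days ago vs limit 45 → met
6. stability assessment 116 days ago vs limit 120 → met
7. condition 'carries more than 16 crew' does not hold → requirement n/a → met
Not met: 0 of 7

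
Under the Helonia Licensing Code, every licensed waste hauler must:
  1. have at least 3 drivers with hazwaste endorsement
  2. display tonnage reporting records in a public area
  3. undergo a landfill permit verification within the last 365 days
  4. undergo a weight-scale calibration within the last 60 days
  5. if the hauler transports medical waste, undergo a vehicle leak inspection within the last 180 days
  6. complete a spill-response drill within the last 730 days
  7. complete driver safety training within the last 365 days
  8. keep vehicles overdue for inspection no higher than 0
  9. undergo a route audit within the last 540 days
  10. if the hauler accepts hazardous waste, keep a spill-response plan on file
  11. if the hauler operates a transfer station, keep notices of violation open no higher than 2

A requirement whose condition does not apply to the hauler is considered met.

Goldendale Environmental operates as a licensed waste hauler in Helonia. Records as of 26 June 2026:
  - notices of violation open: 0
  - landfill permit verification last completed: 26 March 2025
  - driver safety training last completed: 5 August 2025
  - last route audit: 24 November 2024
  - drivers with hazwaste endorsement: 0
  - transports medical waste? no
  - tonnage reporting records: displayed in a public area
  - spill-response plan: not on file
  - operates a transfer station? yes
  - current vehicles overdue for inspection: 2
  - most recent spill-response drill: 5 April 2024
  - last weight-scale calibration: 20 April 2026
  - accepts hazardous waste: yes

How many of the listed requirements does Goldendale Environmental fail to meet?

7

1. drivers with hazwaste endorsement 0 < 3 → not met
2. tonnage reporting records present → met
3. landfill permit verification 457 days ago vs limit 365 → not met
4. weight-scale calibration 67 days ago vs limit 60 → not met
5. condition 'transports medical waste' does not hold → requirement n/a → met
6. spill-response drill 812 days ago vs limit 730 → not met
7. driver safety training 325 days ago vs limit 365 → met
8. vehicles overdue for inspection 2 > 0 → not met
9. route audit 579 days ago vs limit 540 → not met
10. condition 'accepts hazardous waste' holds; spill-response plan absent → not met
11. condition 'operates a transfer station' holds; notices of violation open 0 ≤ 2 → met
Not met: 7 of 11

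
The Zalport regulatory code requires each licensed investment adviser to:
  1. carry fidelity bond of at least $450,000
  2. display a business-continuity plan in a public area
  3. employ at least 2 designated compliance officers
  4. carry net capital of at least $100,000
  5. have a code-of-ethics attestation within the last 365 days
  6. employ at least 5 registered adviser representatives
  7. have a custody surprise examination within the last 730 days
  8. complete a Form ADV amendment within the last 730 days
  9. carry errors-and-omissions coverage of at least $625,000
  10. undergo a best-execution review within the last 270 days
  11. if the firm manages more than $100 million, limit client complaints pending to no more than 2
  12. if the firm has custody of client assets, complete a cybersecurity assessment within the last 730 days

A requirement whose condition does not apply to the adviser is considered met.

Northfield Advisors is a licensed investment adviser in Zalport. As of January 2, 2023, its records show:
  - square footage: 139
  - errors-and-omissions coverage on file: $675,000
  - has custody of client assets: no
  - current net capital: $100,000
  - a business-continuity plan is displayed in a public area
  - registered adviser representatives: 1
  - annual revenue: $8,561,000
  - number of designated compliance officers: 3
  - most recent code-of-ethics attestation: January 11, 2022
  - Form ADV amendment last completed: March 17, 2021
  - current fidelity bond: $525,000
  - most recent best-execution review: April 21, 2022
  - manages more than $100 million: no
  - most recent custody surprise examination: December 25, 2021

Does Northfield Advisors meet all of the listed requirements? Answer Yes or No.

No

1. fidelity bond $525,000 ≥ $450,000 → met
2. business-continuity plan present → met
3. designated compliance officers 3 ≥ 2 → met
4. net capital $100,000 ≥ $100,000 → met
5. code-of-ethics attestation 356 days ago vs limit 365 → met
6. registered adviser representatives 1 < 5 → not met
7. custody surprise examination 373 days ago vs limit 730 → met
8. Form ADV amendment 656 days ago vs limit 730 → met
9. errors-and-omissions coverage $675,000 ≥ $625,000 → met
10. best-execution review 256 days ago vs limit 270 → met
11. condition 'manages more than $100 million' does not hold → requirement n/a → met
12. condition 'has custody of client assets' does not hold → requirement n/a → met
Not met: 6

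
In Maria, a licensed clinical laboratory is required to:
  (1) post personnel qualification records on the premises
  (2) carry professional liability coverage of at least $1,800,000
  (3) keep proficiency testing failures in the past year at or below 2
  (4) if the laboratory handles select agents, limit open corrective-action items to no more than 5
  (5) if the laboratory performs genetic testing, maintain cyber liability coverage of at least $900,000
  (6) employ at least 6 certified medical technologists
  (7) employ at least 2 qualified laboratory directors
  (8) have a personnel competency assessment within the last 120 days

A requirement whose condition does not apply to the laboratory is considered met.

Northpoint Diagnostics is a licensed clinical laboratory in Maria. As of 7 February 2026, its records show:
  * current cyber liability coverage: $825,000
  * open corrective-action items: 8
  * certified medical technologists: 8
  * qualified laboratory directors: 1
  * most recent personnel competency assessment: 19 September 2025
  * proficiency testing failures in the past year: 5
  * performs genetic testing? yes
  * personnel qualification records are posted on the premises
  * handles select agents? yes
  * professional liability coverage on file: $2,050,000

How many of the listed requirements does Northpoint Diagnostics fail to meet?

1. personnel qualification records present → met
2. professional liability coverage $2,050,000 ≥ $1,800,000 → met
3. proficiency testing failures in the past year 5 > 2 → not met
4. condition 'handles select agents' holds; open corrective-action items 8 > 5 → not met
5. condition 'performs genetic testing' holds; cyber liability coverage $825,000 < $900,000 → not met
6. certified medical technologists 8 ≥ 6 → met
7. qualified laboratory directors 1 < 2 → not met
8. personnel competency assessment 141 days ago vs limit 120 → not met
Not met: 5 of 8

5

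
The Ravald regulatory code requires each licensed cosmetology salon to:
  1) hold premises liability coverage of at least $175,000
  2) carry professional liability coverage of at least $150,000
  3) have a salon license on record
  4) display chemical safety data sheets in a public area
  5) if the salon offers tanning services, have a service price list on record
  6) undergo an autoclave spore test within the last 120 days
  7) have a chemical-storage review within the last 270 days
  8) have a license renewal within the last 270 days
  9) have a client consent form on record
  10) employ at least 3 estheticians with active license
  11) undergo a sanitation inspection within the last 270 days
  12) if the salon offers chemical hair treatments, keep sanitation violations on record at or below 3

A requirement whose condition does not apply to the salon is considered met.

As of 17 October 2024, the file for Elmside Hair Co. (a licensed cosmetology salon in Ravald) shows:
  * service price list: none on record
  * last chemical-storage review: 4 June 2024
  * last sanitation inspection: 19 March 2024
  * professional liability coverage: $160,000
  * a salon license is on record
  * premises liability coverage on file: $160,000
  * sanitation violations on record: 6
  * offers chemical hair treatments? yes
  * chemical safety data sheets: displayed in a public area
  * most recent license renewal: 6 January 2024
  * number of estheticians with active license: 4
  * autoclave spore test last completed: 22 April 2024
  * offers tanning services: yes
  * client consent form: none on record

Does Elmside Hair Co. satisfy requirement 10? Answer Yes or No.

10. estheticians with active license 4 ≥ 3 → met

Yes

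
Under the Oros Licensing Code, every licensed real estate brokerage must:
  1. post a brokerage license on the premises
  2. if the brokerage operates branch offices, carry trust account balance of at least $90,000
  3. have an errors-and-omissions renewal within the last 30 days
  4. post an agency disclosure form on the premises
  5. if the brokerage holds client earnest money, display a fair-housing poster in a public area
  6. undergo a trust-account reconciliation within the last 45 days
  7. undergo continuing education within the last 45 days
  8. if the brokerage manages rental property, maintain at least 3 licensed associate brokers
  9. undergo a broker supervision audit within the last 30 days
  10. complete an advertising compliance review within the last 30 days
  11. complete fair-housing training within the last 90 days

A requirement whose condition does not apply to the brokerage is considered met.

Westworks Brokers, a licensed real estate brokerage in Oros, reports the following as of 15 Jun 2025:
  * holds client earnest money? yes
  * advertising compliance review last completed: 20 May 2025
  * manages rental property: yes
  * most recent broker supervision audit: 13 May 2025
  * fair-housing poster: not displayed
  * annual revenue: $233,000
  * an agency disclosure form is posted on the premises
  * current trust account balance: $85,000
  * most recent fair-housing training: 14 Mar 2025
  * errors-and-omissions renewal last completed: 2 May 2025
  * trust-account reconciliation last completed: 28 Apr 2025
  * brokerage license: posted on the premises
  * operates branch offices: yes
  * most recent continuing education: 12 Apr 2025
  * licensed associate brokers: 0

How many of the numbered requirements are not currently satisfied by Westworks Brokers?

1. brokerage license present → met
2. condition 'operates branch offices' holds; trust account balance $85,000 < $90,000 → not met
3. errors-and-omissions renewal 44 days ago vs limit 30 → not met
4. agency disclosure form present → met
5. condition 'holds client earnest money' holds; fair-housing poster absent → not met
6. trust-account reconciliation 48 days ago vs limit 45 → not met
7. continuing education 64 days ago vs limit 45 → not met
8. condition 'manages rental property' holds; licensed associate brokers 0 < 3 → not met
9. broker supervision audit 33 days ago vs limit 30 → not met
10. advertising compliance review 26 days ago vs limit 30 → met
11. fair-housing training 93 days ago vs limit 90 → not met
Not met: 8 of 11

8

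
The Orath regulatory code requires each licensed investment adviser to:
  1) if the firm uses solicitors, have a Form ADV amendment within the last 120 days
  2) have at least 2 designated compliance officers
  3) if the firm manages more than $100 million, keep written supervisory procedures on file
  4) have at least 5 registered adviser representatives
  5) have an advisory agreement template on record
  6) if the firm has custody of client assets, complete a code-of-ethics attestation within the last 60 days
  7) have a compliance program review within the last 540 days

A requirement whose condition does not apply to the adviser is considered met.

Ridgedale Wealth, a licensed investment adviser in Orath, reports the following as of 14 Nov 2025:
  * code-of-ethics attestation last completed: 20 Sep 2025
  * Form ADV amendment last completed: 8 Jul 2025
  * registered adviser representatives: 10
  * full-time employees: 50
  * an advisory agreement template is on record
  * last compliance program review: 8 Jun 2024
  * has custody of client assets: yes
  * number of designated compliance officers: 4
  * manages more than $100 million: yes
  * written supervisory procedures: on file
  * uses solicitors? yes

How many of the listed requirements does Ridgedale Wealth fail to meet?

1

1. condition 'uses solicitors' holds; Form ADV amendment 129 days ago vs limit 120 → not met
2. designated compliance officers 4 ≥ 2 → met
3. condition 'manages more than $100 million' holds; written supervisory procedures present → met
4. registered adviser representatives 10 ≥ 5 → met
5. advisory agreement template present → met
6. condition 'has custody of client assets' holds; code-of-ethics attestation 55 days ago vs limit 60 → met
7. compliance program review 524 days ago vs limit 540 → met
Not met: 1 of 7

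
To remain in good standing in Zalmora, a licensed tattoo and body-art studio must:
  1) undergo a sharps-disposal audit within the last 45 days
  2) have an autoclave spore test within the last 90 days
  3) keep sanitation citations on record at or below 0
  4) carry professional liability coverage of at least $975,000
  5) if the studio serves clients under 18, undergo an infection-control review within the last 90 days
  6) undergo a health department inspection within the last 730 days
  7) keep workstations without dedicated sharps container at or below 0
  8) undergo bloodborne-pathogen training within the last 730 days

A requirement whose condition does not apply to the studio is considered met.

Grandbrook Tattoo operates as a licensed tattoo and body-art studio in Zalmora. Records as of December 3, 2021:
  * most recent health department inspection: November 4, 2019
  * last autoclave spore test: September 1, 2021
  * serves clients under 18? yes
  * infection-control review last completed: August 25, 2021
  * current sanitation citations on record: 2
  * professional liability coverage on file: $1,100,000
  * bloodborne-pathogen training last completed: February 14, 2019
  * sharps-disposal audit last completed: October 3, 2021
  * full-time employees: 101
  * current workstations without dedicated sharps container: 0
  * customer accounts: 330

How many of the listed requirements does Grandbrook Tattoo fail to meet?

6

1. sharps-disposal audit 61 days ago vs limit 45 → not met
2. autoclave spore test 93 days ago vs limit 90 → not met
3. sanitation citations on record 2 > 0 → not met
4. professional liability coverage $1,100,000 ≥ $975,000 → met
5. condition 'serves clients under 18' holds; infection-control review 100 days ago vs limit 90 → not met
6. health department inspection 760 days ago vs limit 730 → not met
7. workstations without dedicated sharps container 0 ≤ 0 → met
8. bloodborne-pathogen training 1023 days ago vs limit 730 → not met
Not met: 6 of 8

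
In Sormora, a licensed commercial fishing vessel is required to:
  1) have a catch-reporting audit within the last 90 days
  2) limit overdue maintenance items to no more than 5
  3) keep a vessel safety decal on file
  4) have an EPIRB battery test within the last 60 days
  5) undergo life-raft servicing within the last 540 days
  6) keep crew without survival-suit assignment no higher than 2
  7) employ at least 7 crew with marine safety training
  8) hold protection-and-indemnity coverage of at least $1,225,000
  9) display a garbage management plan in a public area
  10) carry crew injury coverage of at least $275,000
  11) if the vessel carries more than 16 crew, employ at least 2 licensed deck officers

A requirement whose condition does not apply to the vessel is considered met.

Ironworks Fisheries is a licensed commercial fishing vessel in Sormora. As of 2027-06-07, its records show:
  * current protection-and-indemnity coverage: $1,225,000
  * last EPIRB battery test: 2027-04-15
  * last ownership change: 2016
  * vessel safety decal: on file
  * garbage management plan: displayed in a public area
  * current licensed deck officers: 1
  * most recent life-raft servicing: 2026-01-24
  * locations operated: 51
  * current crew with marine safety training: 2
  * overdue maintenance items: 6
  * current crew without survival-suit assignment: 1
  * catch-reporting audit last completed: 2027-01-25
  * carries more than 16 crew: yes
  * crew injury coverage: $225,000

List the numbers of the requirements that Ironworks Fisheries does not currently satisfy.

1, 2, 7, 10, 11

1. catch-reporting audit 133 days ago vs limit 90 → not met
2. overdue maintenance items 6 > 5 → not met
3. vessel safety decal present → met
4. EPIRB battery test 53 days ago vs limit 60 → met
5. life-raft servicing 499 days ago vs limit 540 → met
6. crew without survival-suit assignment 1 ≤ 2 → met
7. crew with marine safety training 2 < 7 → not met
8. protection-and-indemnity coverage $1,225,000 ≥ $1,225,000 → met
9. garbage management plan present → met
10. crew injury coverage $225,000 < $275,000 → not met
11. condition 'carries more than 16 crew' holds; licensed deck officers 1 < 2 → not met
Not met: 1, 2, 7, 10, 11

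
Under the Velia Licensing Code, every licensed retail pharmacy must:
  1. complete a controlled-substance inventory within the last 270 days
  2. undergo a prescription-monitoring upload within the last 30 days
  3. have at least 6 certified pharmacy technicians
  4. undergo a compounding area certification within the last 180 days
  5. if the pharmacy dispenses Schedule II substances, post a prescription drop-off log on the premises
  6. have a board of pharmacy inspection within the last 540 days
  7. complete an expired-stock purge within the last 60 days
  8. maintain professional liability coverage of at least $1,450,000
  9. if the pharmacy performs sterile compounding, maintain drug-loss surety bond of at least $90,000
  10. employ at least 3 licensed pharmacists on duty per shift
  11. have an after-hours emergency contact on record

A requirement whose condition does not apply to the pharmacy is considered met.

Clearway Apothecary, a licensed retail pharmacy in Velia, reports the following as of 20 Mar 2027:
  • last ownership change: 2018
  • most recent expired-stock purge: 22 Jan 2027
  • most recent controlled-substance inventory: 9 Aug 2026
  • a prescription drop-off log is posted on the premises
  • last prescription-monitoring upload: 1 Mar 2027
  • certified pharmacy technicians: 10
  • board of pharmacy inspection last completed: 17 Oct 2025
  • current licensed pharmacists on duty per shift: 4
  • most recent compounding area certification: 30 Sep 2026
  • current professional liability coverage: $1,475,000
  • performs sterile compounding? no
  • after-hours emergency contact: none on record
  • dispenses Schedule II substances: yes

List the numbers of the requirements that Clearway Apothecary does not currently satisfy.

1. controlled-substance inventory 223 days ago vs limit 270 → met
2. prescription-monitoring upload 19 days ago vs limit 30 → met
3. certified pharmacy technicians 10 ≥ 6 → met
4. compounding area certification 171 days ago vs limit 180 → met
5. condition 'dispenses Schedule II substances' holds; prescription drop-off log present → met
6. board of pharmacy inspection 519 days ago vs limit 540 → met
7. expired-stock purge 57 days ago vs limit 60 → met
8. professional liability coverage $1,475,000 ≥ $1,450,000 → met
9. condition 'performs sterile compounding' does not hold → requirement n/a → met
10. licensed pharmacists on duty per shift 4 ≥ 3 → met
11. after-hours emergency contact absent → not met
Not met: 11

11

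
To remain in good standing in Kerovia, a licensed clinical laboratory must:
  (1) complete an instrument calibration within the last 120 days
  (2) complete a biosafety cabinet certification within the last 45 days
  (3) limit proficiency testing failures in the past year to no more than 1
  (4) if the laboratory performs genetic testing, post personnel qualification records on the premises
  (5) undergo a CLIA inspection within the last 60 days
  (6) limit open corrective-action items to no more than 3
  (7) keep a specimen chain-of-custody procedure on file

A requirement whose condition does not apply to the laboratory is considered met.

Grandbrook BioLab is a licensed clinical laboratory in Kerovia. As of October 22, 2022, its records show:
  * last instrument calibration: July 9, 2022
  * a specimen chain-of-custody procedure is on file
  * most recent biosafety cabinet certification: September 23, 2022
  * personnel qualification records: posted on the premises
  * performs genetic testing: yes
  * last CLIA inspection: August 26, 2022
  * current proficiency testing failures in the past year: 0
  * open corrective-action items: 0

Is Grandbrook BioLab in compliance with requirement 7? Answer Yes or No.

Yes

7. specimen chain-of-custody procedure present → met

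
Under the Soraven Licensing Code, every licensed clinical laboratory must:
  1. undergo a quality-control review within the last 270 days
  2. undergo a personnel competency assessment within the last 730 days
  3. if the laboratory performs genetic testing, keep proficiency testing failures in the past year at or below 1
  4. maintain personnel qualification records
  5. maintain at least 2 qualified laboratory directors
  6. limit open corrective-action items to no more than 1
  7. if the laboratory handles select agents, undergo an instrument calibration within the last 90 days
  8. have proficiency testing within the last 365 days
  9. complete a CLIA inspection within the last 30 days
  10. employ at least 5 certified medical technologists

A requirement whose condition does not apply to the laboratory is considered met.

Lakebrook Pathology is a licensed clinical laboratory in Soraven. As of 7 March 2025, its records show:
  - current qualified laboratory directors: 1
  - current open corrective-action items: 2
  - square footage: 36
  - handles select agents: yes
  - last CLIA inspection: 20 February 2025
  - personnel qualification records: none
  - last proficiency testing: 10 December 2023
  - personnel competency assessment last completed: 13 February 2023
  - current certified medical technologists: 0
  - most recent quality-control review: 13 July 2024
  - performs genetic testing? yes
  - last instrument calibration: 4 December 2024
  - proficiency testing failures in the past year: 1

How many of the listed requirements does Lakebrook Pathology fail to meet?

7

1. quality-control review 237 days ago vs limit 270 → met
2. personnel competency assessment 753 days ago vs limit 730 → not met
3. condition 'performs genetic testing' holds; proficiency testing failures in the past year 1 ≤ 1 → met
4. personnel qualification records absent → not met
5. qualified laboratory directors 1 < 2 → not met
6. open corrective-action items 2 > 1 → not met
7. condition 'handles select agents' holds; instrument calibration 93 days ago vs limit 90 → not met
8. proficiency testing 453 days ago vs limit 365 → not met
9. CLIA inspection 15 days ago vs limit 30 → met
10. certified medical technologists 0 < 5 → not met
Not met: 7 of 10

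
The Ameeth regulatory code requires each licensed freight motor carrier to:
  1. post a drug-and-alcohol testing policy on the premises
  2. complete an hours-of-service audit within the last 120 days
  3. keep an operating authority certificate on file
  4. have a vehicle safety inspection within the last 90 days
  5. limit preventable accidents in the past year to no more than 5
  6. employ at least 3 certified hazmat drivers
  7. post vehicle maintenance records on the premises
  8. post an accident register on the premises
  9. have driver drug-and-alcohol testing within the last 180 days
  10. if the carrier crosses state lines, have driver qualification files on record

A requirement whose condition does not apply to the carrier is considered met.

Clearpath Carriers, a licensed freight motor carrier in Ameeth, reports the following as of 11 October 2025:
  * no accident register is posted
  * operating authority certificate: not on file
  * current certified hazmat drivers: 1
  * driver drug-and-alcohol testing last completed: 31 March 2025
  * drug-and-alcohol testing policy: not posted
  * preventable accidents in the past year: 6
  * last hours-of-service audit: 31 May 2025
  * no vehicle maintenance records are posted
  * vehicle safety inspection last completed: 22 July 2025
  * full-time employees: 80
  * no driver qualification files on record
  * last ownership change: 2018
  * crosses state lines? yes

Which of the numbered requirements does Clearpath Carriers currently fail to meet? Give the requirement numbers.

1, 2, 3, 5, 6, 7, 8, 9, 10

1. drug-and-alcohol testing policy absent → not met
2. hours-of-service audit 133 days ago vs limit 120 → not met
3. operating authority certificate absent → not met
4. vehicle safety inspection 81 days ago vs limit 90 → met
5. preventable accidents in the past year 6 > 5 → not met
6. certified hazmat drivers 1 < 3 → not met
7. vehicle maintenance records absent → not met
8. accident register absent → not met
9. driver drug-and-alcohol testing 194 days ago vs limit 180 → not met
10. condition 'crosses state lines' holds; driver qualification files absent → not met
Not met: 1, 2, 3, 5, 6, 7, 8, 9, 10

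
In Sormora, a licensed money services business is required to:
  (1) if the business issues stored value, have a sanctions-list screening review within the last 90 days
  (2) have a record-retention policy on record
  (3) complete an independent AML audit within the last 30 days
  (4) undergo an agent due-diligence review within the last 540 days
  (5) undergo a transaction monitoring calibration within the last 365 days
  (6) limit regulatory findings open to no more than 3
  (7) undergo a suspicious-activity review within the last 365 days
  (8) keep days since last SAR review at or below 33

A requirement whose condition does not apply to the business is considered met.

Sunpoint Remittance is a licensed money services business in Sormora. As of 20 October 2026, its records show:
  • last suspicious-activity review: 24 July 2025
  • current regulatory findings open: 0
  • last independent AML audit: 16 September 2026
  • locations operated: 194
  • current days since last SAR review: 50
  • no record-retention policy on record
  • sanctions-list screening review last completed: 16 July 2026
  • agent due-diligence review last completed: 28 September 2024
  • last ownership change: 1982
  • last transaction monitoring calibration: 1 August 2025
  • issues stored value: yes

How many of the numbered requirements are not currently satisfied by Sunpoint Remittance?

1. condition 'issues stored value' holds; sanctions-list screening review 96 days ago vs limit 90 → not met
2. record-retention policy absent → not met
3. independent AML audit 34 days ago vs limit 30 → not met
4. agent due-diligence review 752 days ago vs limit 540 → not met
5. transaction monitoring calibration 445 days ago vs limit 365 → not met
6. regulatory findings open 0 ≤ 3 → met
7. suspicious-activity review 453 days ago vs limit 365 → not met
8. days since last SAR review 50 > 33 → not met
Not met: 7 of 8

7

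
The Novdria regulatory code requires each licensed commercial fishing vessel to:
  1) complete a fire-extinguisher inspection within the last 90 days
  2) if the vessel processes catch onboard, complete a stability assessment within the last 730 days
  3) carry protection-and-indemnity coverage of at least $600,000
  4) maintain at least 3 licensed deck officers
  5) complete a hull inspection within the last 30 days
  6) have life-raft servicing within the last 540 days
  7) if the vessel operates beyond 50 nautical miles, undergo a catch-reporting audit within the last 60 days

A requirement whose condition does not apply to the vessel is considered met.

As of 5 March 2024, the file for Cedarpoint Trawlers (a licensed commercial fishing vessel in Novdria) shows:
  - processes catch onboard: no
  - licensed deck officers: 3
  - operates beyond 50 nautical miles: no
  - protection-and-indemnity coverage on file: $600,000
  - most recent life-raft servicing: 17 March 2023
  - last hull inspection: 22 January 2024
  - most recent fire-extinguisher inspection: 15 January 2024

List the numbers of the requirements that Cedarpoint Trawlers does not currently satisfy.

1. fire-extinguisher inspection 50 days ago vs limit 90 → met
2. condition 'processes catch onboard' does not hold → requirement n/a → met
3. protection-and-indemnity coverage $600,000 ≥ $600,000 → met
4. licensed deck officers 3 ≥ 3 → met
5. hull inspection 43 days ago vs limit 30 → not met
6. life-raft servicing 354 days ago vs limit 540 → met
7. condition 'operates beyond 50 nautical miles' does not hold → requirement n/a → met
Not met: 5

5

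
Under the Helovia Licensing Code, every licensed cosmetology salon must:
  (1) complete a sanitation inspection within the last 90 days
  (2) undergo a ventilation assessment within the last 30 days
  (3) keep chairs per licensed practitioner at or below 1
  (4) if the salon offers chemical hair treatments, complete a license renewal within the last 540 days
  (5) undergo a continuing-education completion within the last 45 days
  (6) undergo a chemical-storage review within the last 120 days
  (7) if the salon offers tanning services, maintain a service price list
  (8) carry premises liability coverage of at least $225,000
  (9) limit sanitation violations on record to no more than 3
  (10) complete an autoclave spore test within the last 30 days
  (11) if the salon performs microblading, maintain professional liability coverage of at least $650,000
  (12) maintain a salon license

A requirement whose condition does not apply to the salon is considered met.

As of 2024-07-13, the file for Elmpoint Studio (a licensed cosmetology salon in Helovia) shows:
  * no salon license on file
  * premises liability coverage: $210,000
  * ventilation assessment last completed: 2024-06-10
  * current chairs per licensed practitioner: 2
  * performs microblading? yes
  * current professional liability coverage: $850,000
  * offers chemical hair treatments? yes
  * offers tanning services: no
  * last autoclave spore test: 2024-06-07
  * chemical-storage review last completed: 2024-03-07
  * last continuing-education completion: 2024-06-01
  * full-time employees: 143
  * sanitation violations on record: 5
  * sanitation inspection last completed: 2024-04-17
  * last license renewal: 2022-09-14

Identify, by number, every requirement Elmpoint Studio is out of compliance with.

2, 3, 4, 6, 8, 9, 10, 12

1. sanitation inspection 87 days ago vs limit 90 → met
2. ventilation assessment 33 days ago vs limit 30 → not met
3. chairs per licensed practitioner 2 > 1 → not met
4. condition 'offers chemical hair treatments' holds; license renewal 668 days ago vs limit 540 → not met
5. continuing-education completion 42 days ago vs limit 45 → met
6. chemical-storage review 128 days ago vs limit 120 → not met
7. condition 'offers tanning services' does not hold → requirement n/a → met
8. premises liability coverage $210,000 < $225,000 → not met
9. sanitation violations on record 5 > 3 → not met
10. autoclave spore test 36 days ago vs limit 30 → not met
11. condition 'performs microblading' holds; professional liability coverage $850,000 ≥ $650,000 → met
12. salon license absent → not met
Not met: 2, 3, 4, 6, 8, 9, 10, 12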